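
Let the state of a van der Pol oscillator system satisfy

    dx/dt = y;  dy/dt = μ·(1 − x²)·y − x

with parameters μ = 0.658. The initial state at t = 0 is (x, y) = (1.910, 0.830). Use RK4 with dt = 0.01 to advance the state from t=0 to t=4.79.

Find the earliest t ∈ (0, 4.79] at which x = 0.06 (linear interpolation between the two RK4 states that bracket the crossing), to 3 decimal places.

t = 2.240

t=0.000: state=(1.910, 0.830)
step 1 (dt=0.01): k1=(0.830, -3.356), k2=(0.813, -3.340), k3=(0.813, -3.340), k4=(0.797, -3.322); state += dt/6·(k1+2k2+2k3+k4)
t=0.010: state=(1.918, 0.797)
t=0.020: state=(1.926, 0.764)
t=0.030: state=(1.933, 0.731)
continuing one RK4 step at a time; state shown every 20 steps (Δt=0.2):
t=0.200: state=(2.014, 0.240)
t=0.400: state=(2.018, -0.172)
t=0.600: state=(1.954, -0.447)
t=0.800: state=(1.845, -0.639)
t=1.000: state=(1.701, -0.792)
t=1.200: state=(1.529, -0.933)
t=1.400: state=(1.328, -1.081)
t=1.600: state=(1.095, -1.251)
t=1.800: state=(0.825, -1.457)
t=2.000: state=(0.509, -1.704)
t=2.200: state=(0.141, -1.985)
t=2.240: state=(0.060, -2.041)
next step: t=2.250: state=(0.040, -2.055) — x has crossed 0.06
linear interpolation between t=2.240 (0.06034) and t=2.250 (0.03986) → t≈2.240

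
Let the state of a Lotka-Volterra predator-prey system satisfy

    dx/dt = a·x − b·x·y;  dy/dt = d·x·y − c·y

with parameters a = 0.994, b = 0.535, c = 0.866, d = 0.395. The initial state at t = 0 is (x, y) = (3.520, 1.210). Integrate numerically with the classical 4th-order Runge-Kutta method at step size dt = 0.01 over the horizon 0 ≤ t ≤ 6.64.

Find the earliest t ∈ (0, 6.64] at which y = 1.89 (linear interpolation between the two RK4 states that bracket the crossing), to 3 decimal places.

t=0.000: state=(3.520, 1.210)
step 1 (dt=0.01): k1=(1.220, 0.635), k2=(1.216, 0.639), k3=(1.216, 0.639), k4=(1.212, 0.644); state += dt/6·(k1+2k2+2k3+k4)
t=0.010: state=(3.532, 1.216)
t=0.020: state=(3.544, 1.223)
t=0.030: state=(3.556, 1.229)
continuing one RK4 step at a time; state shown every 25 steps (Δt=0.25):
t=0.250: state=(3.793, 1.399)
t=0.500: state=(3.968, 1.655)
t=0.680: state=(4.004, 1.881)
next step: t=0.690: state=(4.003, 1.894) — y has crossed 1.89
linear interpolation between t=0.680 (1.88052) and t=0.690 (1.89402) → t≈0.687

t = 0.687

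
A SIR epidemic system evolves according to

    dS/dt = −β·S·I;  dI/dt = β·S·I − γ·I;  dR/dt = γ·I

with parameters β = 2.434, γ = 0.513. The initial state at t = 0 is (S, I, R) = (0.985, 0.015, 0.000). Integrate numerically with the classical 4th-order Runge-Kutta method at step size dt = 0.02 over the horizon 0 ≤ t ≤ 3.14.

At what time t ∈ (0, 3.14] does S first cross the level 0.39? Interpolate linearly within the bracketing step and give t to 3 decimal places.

t = 2.374

t=0.000: state=(0.985, 0.015, 0.000)
step 1 (dt=0.02): k1=(-0.036, 0.028, 0.008), k2=(-0.037, 0.029, 0.008), k3=(-0.037, 0.029, 0.008), k4=(-0.037, 0.029, 0.008); state += dt/6·(k1+2k2+2k3+k4)
t=0.020: state=(0.984, 0.016, 0.000)
t=0.040: state=(0.984, 0.016, 0.000)
t=0.060: state=(0.983, 0.017, 0.000)
continuing one RK4 step at a time; state shown every 10 steps (Δt=0.2):
t=0.200: state=(0.976, 0.022, 0.002)
t=0.400: state=(0.964, 0.032, 0.005)
t=0.600: state=(0.946, 0.045, 0.008)
t=0.800: state=(0.921, 0.065, 0.014)
t=1.000: state=(0.888, 0.091, 0.022)
t=1.200: state=(0.843, 0.125, 0.033)
t=1.400: state=(0.785, 0.167, 0.048)
t=1.600: state=(0.715, 0.217, 0.067)
t=1.800: state=(0.635, 0.273, 0.093)
t=2.000: state=(0.548, 0.328, 0.123)
t=2.200: state=(0.462, 0.379, 0.160)
t=2.360: state=(0.396, 0.412, 0.192)
next step: t=2.380: state=(0.388, 0.416, 0.197) — S has crossed 0.39
linear interpolation between t=2.360 (0.39559) and t=2.380 (0.38769) → t≈2.374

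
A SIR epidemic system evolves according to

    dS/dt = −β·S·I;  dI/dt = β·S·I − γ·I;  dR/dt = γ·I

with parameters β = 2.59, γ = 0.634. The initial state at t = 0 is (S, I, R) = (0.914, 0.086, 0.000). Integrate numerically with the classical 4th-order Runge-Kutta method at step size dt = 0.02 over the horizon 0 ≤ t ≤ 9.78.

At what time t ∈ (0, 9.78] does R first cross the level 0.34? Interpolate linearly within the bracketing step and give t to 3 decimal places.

t=0.000: state=(0.914, 0.086, 0.000)
step 1 (dt=0.02): k1=(-0.204, 0.149, 0.055), k2=(-0.207, 0.151, 0.055), k3=(-0.207, 0.151, 0.055), k4=(-0.210, 0.153, 0.056); state += dt/6·(k1+2k2+2k3+k4)
t=0.020: state=(0.910, 0.089, 0.001)
t=0.040: state=(0.906, 0.092, 0.002)
t=0.060: state=(0.901, 0.095, 0.003)
continuing one RK4 step at a time; state shown every 25 steps (Δt=0.5):
t=0.500: state=(0.770, 0.188, 0.042)
t=1.000: state=(0.553, 0.324, 0.123)
t=1.500: state=(0.339, 0.418, 0.243)
t=1.840: state=(0.232, 0.432, 0.335)
next step: t=1.860: state=(0.227, 0.432, 0.341) — R has crossed 0.34
linear interpolation between t=1.840 (0.33534) and t=1.860 (0.34082) → t≈1.857

t = 1.857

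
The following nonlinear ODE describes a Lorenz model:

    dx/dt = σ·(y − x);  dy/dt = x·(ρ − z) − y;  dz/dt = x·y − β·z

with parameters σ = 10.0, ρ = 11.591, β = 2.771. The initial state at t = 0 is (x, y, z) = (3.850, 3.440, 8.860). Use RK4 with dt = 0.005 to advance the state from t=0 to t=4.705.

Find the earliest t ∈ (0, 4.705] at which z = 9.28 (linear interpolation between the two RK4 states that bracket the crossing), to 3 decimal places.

t=0.000: state=(3.850, 3.440, 8.860)
step 1 (dt=0.005): k1=(-4.100, 7.074, -11.307), k2=(-3.821, 7.137, -11.196), k3=(-3.826, 7.138, -11.194), k4=(-3.552, 7.201, -11.081); state += dt/6·(k1+2k2+2k3+k4)
t=0.005: state=(3.831, 3.476, 8.804)
t=0.010: state=(3.814, 3.512, 8.749)
t=0.015: state=(3.801, 3.549, 8.696)
continuing one RK4 step at a time; state shown every 40 steps (Δt=0.2):
t=0.200: state=(4.520, 5.358, 7.829)
t=0.350: state=(5.974, 6.932, 9.245)
next step: t=0.355: state=(6.022, 6.966, 9.325) — z has crossed 9.28
linear interpolation between t=0.350 (9.24517) and t=0.355 (9.32493) → t≈0.352

t = 0.352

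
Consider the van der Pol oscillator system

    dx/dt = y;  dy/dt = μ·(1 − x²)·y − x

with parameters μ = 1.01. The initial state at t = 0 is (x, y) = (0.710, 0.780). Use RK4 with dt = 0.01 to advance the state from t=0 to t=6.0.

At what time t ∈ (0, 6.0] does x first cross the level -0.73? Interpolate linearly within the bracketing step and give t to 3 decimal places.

t=0.000: state=(0.710, 0.780)
step 1 (dt=0.01): k1=(0.780, -0.319), k2=(0.778, -0.328), k3=(0.778, -0.328), k4=(0.777, -0.337); state += dt/6·(k1+2k2+2k3+k4)
t=0.010: state=(0.718, 0.777)
t=0.020: state=(0.726, 0.773)
t=0.030: state=(0.733, 0.770)
continuing one RK4 step at a time; state shown every 20 steps (Δt=0.2):
t=0.200: state=(0.857, 0.680)
t=0.400: state=(0.978, 0.515)
t=0.600: state=(1.060, 0.307)
t=0.800: state=(1.100, 0.084)
t=1.000: state=(1.094, -0.135)
t=1.200: state=(1.046, -0.343)
t=1.400: state=(0.958, -0.543)
t=1.600: state=(0.829, -0.749)
t=1.800: state=(0.657, -0.976)
t=2.000: state=(0.436, -1.241)
t=2.200: state=(0.157, -1.557)
t=2.400: state=(-0.189, -1.900)
t=2.600: state=(-0.598, -2.166)
t=2.660: state=(-0.730, -2.200)
next step: t=2.670: state=(-0.752, -2.203) — x has crossed -0.73
linear interpolation between t=2.660 (-0.72959) and t=2.670 (-0.75160) → t≈2.660

t = 2.660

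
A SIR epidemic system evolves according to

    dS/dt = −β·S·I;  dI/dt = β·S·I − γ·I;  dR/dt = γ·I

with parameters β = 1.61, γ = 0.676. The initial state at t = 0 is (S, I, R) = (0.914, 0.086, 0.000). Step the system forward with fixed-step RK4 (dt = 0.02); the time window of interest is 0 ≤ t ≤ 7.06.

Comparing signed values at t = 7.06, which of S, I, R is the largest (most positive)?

t=0.000: state=(0.914, 0.086, 0.000)
step 1 (dt=0.02): k1=(-0.127, 0.068, 0.058), k2=(-0.127, 0.069, 0.059), k3=(-0.127, 0.069, 0.059), k4=(-0.128, 0.069, 0.059); state += dt/6·(k1+2k2+2k3+k4)
t=0.020: state=(0.911, 0.087, 0.001)
t=0.040: state=(0.909, 0.089, 0.002)
t=0.060: state=(0.906, 0.090, 0.004)
continuing one RK4 step at a time; state shown every 25 steps (Δt=0.5):
t=0.500: state=(0.840, 0.124, 0.035)
t=1.000: state=(0.747, 0.168, 0.085)
t=1.500: state=(0.641, 0.210, 0.149)
t=2.000: state=(0.534, 0.240, 0.225)
t=2.500: state=(0.438, 0.253, 0.309)
t=3.000: state=(0.357, 0.248, 0.395)
t=3.500: state=(0.294, 0.230, 0.476)
t=4.000: state=(0.247, 0.204, 0.549)
t=4.500: state=(0.212, 0.175, 0.613)
t=5.000: state=(0.187, 0.146, 0.667)
t=5.500: state=(0.168, 0.120, 0.712)
t=6.000: state=(0.154, 0.098, 0.749)
t=6.500: state=(0.143, 0.078, 0.779)
t=7.000: state=(0.135, 0.063, 0.802)
t=7.060: state=(0.134, 0.061, 0.805)
compare at T: S=0.134, I=0.061, R=0.805

largest component: R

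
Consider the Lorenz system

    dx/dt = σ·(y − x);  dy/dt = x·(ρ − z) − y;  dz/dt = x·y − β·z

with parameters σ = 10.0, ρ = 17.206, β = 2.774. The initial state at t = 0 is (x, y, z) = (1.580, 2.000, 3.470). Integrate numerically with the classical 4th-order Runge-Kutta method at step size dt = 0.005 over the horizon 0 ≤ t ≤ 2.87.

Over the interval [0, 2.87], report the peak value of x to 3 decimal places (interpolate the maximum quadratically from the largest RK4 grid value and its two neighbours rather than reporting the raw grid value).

t=0.000: state=(1.580, 2.000, 3.470)
step 1 (dt=0.005): k1=(4.200, 19.703, -6.466), k2=(4.588, 19.824, -6.322), k3=(4.581, 19.836, -6.320), k4=(4.963, 19.969, -6.173); state += dt/6·(k1+2k2+2k3+k4)
t=0.005: state=(1.603, 2.099, 3.438)
t=0.010: state=(1.630, 2.200, 3.408)
t=0.015: state=(1.660, 2.302, 3.380)
continuing one RK4 step at a time; state shown every 20 steps (Δt=0.1):
t=0.100: state=(2.697, 4.510, 3.223)
t=0.200: state=(5.379, 9.038, 4.830)
t=0.300: state=(9.873, 14.696, 11.937)
t=0.400: state=(12.630, 11.900, 23.838)
t=0.500: state=(8.407, 2.258, 24.588)
t=0.600: state=(3.179, -0.566, 18.871)
t=0.700: state=(0.818, -0.459, 14.211)
t=0.800: state=(0.094, -0.262, 10.757)
t=0.900: state=(-0.124, -0.266, 8.152)
t=1.000: state=(-0.266, -0.430, 6.183)
t=1.100: state=(-0.493, -0.806, 4.705)
t=1.200: state=(-0.953, -1.603, 3.641)
t=1.300: state=(-1.918, -3.287, 3.061)
t=1.400: state=(-3.930, -6.732, 3.589)
t=1.500: state=(-7.735, -12.480, 7.708)
t=1.600: state=(-12.191, -15.005, 18.990)
t=1.700: state=(-10.968, -5.920, 26.060)
t=1.800: state=(-5.109, 0.124, 21.413)
t=1.900: state=(-1.492, 0.658, 16.086)
t=2.000: state=(-0.230, 0.411, 12.155)
t=2.100: state=(0.151, 0.379, 9.210)
t=2.200: state=(0.354, 0.569, 6.990)
t=2.300: state=(0.642, 1.032, 5.331)
t=2.400: state=(1.210, 2.007, 4.161)
t=2.500: state=(2.383, 4.032, 3.621)
t=2.600: state=(4.762, 8.004, 4.616)
t=2.700: state=(8.909, 13.680, 10.191)
t=2.800: state=(12.457, 13.341, 21.811)
t=2.870: state=(11.087, 6.578, 25.714)
largest grid value and its neighbours: x(0.385)=12.64056, x(0.390)=12.65870, x(0.395)=12.65520
parabola through these three points peaks at t≈0.392 with x≈12.65994

max x = 12.660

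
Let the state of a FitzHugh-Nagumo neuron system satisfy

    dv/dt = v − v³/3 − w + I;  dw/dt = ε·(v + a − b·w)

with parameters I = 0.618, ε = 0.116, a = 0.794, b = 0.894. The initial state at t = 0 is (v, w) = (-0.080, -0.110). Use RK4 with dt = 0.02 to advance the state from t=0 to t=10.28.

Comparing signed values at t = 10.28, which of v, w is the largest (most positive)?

largest component: w

t=0.000: state=(-0.080, -0.110)
step 1 (dt=0.02): k1=(0.648, 0.094), k2=(0.654, 0.095), k3=(0.654, 0.095), k4=(0.659, 0.096); state += dt/6·(k1+2k2+2k3+k4)
t=0.020: state=(-0.067, -0.108)
t=0.040: state=(-0.054, -0.106)
t=0.060: state=(-0.040, -0.104)
continuing one RK4 step at a time; state shown every 25 steps (Δt=0.5):
t=0.500: state=(0.324, -0.053)
t=1.000: state=(0.895, 0.028)
t=1.500: state=(1.461, 0.139)
t=2.000: state=(1.754, 0.269)
t=2.500: state=(1.822, 0.402)
t=3.000: state=(1.806, 0.530)
t=3.500: state=(1.764, 0.649)
t=4.000: state=(1.713, 0.759)
t=4.500: state=(1.660, 0.861)
t=5.000: state=(1.606, 0.955)
t=5.500: state=(1.550, 1.040)
t=6.000: state=(1.492, 1.119)
t=6.500: state=(1.433, 1.190)
t=7.000: state=(1.372, 1.254)
t=7.500: state=(1.308, 1.311)
t=8.000: state=(1.241, 1.362)
t=8.500: state=(1.168, 1.406)
t=9.000: state=(1.089, 1.443)
t=9.500: state=(1.000, 1.474)
t=10.000: state=(0.897, 1.499)
t=10.280: state=(0.831, 1.509)
compare at T: v=0.831, w=1.509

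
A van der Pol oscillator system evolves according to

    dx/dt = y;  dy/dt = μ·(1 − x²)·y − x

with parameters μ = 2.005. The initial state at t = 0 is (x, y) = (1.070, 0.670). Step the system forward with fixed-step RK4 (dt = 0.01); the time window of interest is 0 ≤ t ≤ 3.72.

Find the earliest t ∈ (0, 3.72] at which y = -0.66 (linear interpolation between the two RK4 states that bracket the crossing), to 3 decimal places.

t = 1.154

t=0.000: state=(1.070, 0.670)
step 1 (dt=0.01): k1=(0.670, -1.265), k2=(0.664, -1.276), k3=(0.664, -1.276), k4=(0.657, -1.286); state += dt/6·(k1+2k2+2k3+k4)
t=0.010: state=(1.077, 0.657)
t=0.020: state=(1.083, 0.644)
t=0.030: state=(1.090, 0.631)
continuing one RK4 step at a time; state shown every 20 steps (Δt=0.2):
t=0.200: state=(1.177, 0.388)
t=0.400: state=(1.225, 0.104)
t=0.600: state=(1.221, -0.137)
t=0.800: state=(1.173, -0.336)
t=1.000: state=(1.088, -0.515)
t=1.150: state=(1.000, -0.656)
next step: t=1.160: state=(0.994, -0.666) — y has crossed -0.66
linear interpolation between t=1.150 (-0.65583) and t=1.160 (-0.66587) → t≈1.154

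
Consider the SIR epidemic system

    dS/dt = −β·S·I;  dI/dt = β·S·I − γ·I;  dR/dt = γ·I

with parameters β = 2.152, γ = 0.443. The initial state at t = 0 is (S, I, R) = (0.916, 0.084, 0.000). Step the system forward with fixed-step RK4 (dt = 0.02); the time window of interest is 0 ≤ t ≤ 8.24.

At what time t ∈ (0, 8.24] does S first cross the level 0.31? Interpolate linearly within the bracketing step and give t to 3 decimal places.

t=0.000: state=(0.916, 0.084, 0.000)
step 1 (dt=0.02): k1=(-0.166, 0.128, 0.037), k2=(-0.168, 0.130, 0.038), k3=(-0.168, 0.130, 0.038), k4=(-0.170, 0.132, 0.038); state += dt/6·(k1+2k2+2k3+k4)
t=0.020: state=(0.913, 0.087, 0.001)
t=0.040: state=(0.909, 0.089, 0.002)
t=0.060: state=(0.906, 0.092, 0.002)
continuing one RK4 step at a time; state shown every 25 steps (Δt=0.5):
t=0.500: state=(0.802, 0.171, 0.027)
t=1.000: state=(0.625, 0.296, 0.079)
t=1.500: state=(0.425, 0.417, 0.158)
t=1.820: state=(0.313, 0.466, 0.221)
next step: t=1.840: state=(0.307, 0.468, 0.225) — S has crossed 0.31
linear interpolation between t=1.820 (0.31284) and t=1.840 (0.30662) → t≈1.829

t = 1.829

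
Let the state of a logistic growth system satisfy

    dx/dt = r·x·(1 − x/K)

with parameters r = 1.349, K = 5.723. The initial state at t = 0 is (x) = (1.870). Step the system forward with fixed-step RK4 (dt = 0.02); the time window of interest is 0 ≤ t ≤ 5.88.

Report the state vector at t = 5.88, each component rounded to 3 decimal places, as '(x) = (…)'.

(x) = (5.719)

t=0.000: state=(1.870)
step 1 (dt=0.02): k1=(1.698), k2=(1.706), k3=(1.706), k4=(1.714); state += dt/6·(k1+2k2+2k3+k4)
t=0.020: state=(1.904)
t=0.040: state=(1.939)
t=0.060: state=(1.973)
continuing one RK4 step at a time; state shown every 10 steps (Δt=0.2):
t=0.200: state=(2.224)
t=0.400: state=(2.600)
t=0.600: state=(2.985)
t=0.800: state=(3.366)
t=1.000: state=(3.729)
t=1.200: state=(4.064)
t=1.400: state=(4.363)
t=1.600: state=(4.623)
t=1.800: state=(4.843)
t=2.000: state=(5.026)
t=2.200: state=(5.175)
t=2.400: state=(5.295)
t=2.600: state=(5.390)
t=2.800: state=(5.465)
t=3.000: state=(5.524)
t=3.200: state=(5.570)
t=3.400: state=(5.605)
t=3.600: state=(5.633)
t=3.800: state=(5.654)
t=4.000: state=(5.670)
t=4.200: state=(5.682)
t=4.400: state=(5.692)
t=4.600: state=(5.699)
t=4.800: state=(5.705)
t=5.000: state=(5.709)
t=5.200: state=(5.712)
t=5.400: state=(5.715)
t=5.600: state=(5.717)
t=5.800: state=(5.718)
t=5.880: state=(5.719)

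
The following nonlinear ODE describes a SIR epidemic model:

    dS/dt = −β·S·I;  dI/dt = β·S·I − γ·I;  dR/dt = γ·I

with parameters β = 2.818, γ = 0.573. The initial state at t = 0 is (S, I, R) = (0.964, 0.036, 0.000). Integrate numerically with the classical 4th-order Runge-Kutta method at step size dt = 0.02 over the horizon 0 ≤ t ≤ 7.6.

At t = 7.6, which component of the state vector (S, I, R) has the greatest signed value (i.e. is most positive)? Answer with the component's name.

largest component: R

t=0.000: state=(0.964, 0.036, 0.000)
step 1 (dt=0.02): k1=(-0.098, 0.077, 0.021), k2=(-0.100, 0.079, 0.021), k3=(-0.100, 0.079, 0.021), k4=(-0.102, 0.080, 0.022); state += dt/6·(k1+2k2+2k3+k4)
t=0.020: state=(0.962, 0.038, 0.000)
t=0.040: state=(0.960, 0.039, 0.001)
t=0.060: state=(0.958, 0.041, 0.001)
continuing one RK4 step at a time; state shown every 25 steps (Δt=0.5):
t=0.500: state=(0.882, 0.100, 0.018)
t=1.000: state=(0.703, 0.233, 0.064)
t=1.500: state=(0.451, 0.395, 0.155)
t=2.000: state=(0.241, 0.477, 0.282)
t=2.500: state=(0.123, 0.459, 0.418)
t=3.000: state=(0.068, 0.392, 0.540)
t=3.500: state=(0.041, 0.317, 0.642)
t=4.000: state=(0.028, 0.250, 0.723)
t=4.500: state=(0.020, 0.194, 0.786)
t=5.000: state=(0.016, 0.149, 0.835)
t=5.500: state=(0.013, 0.114, 0.872)
t=6.000: state=(0.011, 0.087, 0.901)
t=6.500: state=(0.010, 0.067, 0.923)
t=7.000: state=(0.009, 0.051, 0.940)
t=7.500: state=(0.009, 0.039, 0.953)
t=7.600: state=(0.009, 0.037, 0.955)
compare at T: S=0.009, I=0.037, R=0.955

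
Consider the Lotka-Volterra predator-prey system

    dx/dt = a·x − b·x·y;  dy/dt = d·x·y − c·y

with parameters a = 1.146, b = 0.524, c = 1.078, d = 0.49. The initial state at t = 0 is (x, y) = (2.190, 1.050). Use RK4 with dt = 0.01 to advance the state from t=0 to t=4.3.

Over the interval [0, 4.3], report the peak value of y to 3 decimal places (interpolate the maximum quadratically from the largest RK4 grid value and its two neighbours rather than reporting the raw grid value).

max y = 3.945

t=0.000: state=(2.190, 1.050)
step 1 (dt=0.01): k1=(1.305, -0.005), k2=(1.309, -0.002), k3=(1.309, -0.002), k4=(1.313, 0.002); state += dt/6·(k1+2k2+2k3+k4)
t=0.010: state=(2.203, 1.050)
t=0.020: state=(2.216, 1.050)
t=0.030: state=(2.229, 1.050)
continuing one RK4 step at a time; state shown every 20 steps (Δt=0.2):
t=0.200: state=(2.466, 1.063)
t=0.400: state=(2.769, 1.107)
t=0.600: state=(3.088, 1.189)
t=0.800: state=(3.407, 1.318)
t=1.000: state=(3.698, 1.505)
t=1.200: state=(3.921, 1.764)
t=1.400: state=(4.030, 2.101)
t=1.600: state=(3.982, 2.512)
t=1.800: state=(3.760, 2.962)
t=2.000: state=(3.387, 3.393)
t=2.200: state=(2.930, 3.728)
t=2.400: state=(2.465, 3.914)
t=2.600: state=(2.052, 3.934)
t=2.800: state=(1.718, 3.812)
t=3.000: state=(1.465, 3.589)
t=3.200: state=(1.283, 3.308)
t=3.400: state=(1.159, 3.004)
t=3.600: state=(1.081, 2.702)
t=3.800: state=(1.040, 2.415)
t=4.000: state=(1.030, 2.154)
t=4.200: state=(1.046, 1.922)
t=4.300: state=(1.064, 1.817)
largest grid value and its neighbours: y(2.510)=3.94436, y(2.520)=3.94472, y(2.530)=3.94470
parabola through these three points peaks at t≈2.524 with y≈3.94476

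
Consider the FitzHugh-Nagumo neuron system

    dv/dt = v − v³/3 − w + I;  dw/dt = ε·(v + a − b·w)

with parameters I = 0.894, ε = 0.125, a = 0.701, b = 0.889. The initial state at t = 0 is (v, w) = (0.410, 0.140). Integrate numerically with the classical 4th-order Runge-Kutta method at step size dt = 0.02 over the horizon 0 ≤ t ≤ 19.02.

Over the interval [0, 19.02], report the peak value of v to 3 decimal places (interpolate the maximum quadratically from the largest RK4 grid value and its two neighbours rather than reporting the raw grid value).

max v = 1.873

t=0.000: state=(0.410, 0.140)
step 1 (dt=0.02): k1=(1.141, 0.123), k2=(1.149, 0.125), k3=(1.149, 0.125), k4=(1.157, 0.126); state += dt/6·(k1+2k2+2k3+k4)
t=0.020: state=(0.433, 0.142)
t=0.040: state=(0.456, 0.145)
t=0.060: state=(0.480, 0.148)
continuing one RK4 step at a time; state shown every 50 steps (Δt=1):
t=1.000: state=(1.609, 0.333)
t=2.000: state=(1.873, 0.594)
t=3.000: state=(1.804, 0.833)
t=4.000: state=(1.709, 1.036)
t=5.000: state=(1.612, 1.206)
t=6.000: state=(1.515, 1.347)
t=7.000: state=(1.417, 1.462)
t=8.000: state=(1.316, 1.553)
t=9.000: state=(1.211, 1.622)
t=10.000: state=(1.097, 1.671)
t=11.000: state=(0.968, 1.700)
t=12.000: state=(0.810, 1.710)
t=13.000: state=(0.584, 1.696)
t=14.000: state=(0.180, 1.648)
t=15.000: state=(-0.714, 1.532)
t=16.000: state=(-1.710, 1.301)
t=17.000: state=(-1.822, 1.033)
t=18.000: state=(-1.735, 0.796)
t=19.000: state=(-1.628, 0.597)
t=19.020: state=(-1.626, 0.593)
largest grid value and its neighbours: v(1.900)=1.87306, v(1.920)=1.87316, v(1.940)=1.87316
parabola through these three points peaks at t≈1.929 with v≈1.87317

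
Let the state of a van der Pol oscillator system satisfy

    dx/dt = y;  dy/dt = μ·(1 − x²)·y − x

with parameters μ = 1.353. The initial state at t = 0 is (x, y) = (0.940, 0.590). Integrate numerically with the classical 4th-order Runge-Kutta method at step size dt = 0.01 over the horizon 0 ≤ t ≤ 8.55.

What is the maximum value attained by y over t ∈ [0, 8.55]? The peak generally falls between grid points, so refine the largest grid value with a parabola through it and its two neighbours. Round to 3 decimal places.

max y = 3.053

t=0.000: state=(0.940, 0.590)
step 1 (dt=0.01): k1=(0.590, -0.847), k2=(0.586, -0.855), k3=(0.586, -0.855), k4=(0.581, -0.863); state += dt/6·(k1+2k2+2k3+k4)
t=0.010: state=(0.946, 0.581)
t=0.020: state=(0.952, 0.573)
t=0.030: state=(0.957, 0.564)
continuing one RK4 step at a time; state shown every 50 steps (Δt=0.5):
t=0.500: state=(1.107, 0.056)
t=1.000: state=(1.001, -0.466)
t=1.500: state=(0.633, -1.047)
t=2.000: state=(-0.128, -2.110)
t=2.500: state=(-1.372, -2.259)
t=3.000: state=(-1.914, -0.125)
t=3.500: state=(-1.800, 0.435)
t=4.000: state=(-1.533, 0.627)
t=4.500: state=(-1.160, 0.891)
t=5.000: state=(-0.586, 1.503)
t=5.500: state=(0.484, 2.864)
t=6.000: state=(1.792, 1.489)
t=6.500: state=(1.997, -0.211)
t=7.000: state=(1.806, -0.490)
t=7.500: state=(1.523, -0.646)
t=8.000: state=(1.142, -0.911)
t=8.500: state=(0.552, -1.550)
t=8.550: state=(0.472, -1.656)
largest grid value and its neighbours: y(5.620)=3.05055, y(5.630)=3.05297, y(5.640)=3.05288
parabola through these three points peaks at t≈5.635 with y≈3.05324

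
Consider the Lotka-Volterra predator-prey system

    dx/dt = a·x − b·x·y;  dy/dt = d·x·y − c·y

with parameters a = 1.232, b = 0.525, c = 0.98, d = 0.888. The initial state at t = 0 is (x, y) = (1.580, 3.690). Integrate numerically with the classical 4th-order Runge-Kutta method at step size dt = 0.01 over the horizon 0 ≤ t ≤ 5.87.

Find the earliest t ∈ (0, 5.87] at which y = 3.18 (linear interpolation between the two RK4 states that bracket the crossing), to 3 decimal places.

t=0.000: state=(1.580, 3.690)
step 1 (dt=0.01): k1=(-1.114, 1.561), k2=(-1.117, 1.546), k3=(-1.117, 1.546), k4=(-1.119, 1.531); state += dt/6·(k1+2k2+2k3+k4)
t=0.010: state=(1.569, 3.705)
t=0.020: state=(1.558, 3.721)
t=0.030: state=(1.546, 3.735)
continuing one RK4 step at a time; state shown every 20 steps (Δt=0.2):
t=0.200: state=(1.353, 3.936)
t=0.400: state=(1.138, 4.035)
t=0.600: state=(0.954, 3.991)
t=0.800: state=(0.809, 3.834)
t=1.000: state=(0.700, 3.602)
t=1.200: state=(0.622, 3.328)
t=1.300: state=(0.593, 3.185)
next step: t=1.310: state=(0.591, 3.170) — y has crossed 3.18
linear interpolation between t=1.300 (3.18463) and t=1.310 (3.17019) → t≈1.303

t = 1.303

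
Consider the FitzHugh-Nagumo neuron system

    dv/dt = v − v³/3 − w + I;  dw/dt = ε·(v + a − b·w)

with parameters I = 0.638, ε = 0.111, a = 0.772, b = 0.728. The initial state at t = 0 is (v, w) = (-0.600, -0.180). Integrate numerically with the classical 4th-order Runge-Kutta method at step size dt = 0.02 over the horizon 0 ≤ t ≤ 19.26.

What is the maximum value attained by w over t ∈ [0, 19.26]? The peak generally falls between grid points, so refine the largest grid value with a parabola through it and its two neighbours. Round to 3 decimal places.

max w = 1.594

t=0.000: state=(-0.600, -0.180)
step 1 (dt=0.02): k1=(0.290, 0.034), k2=(0.292, 0.034), k3=(0.292, 0.034), k4=(0.293, 0.034); state += dt/6·(k1+2k2+2k3+k4)
t=0.020: state=(-0.594, -0.179)
t=0.040: state=(-0.588, -0.179)
t=0.060: state=(-0.582, -0.178)
continuing one RK4 step at a time; state shown every 50 steps (Δt=1):
t=1.000: state=(-0.195, -0.128)
t=2.000: state=(0.699, -0.015)
t=3.000: state=(1.715, 0.206)
t=4.000: state=(1.835, 0.466)
t=5.000: state=(1.750, 0.704)
t=6.000: state=(1.643, 0.912)
t=7.000: state=(1.529, 1.093)
t=8.000: state=(1.406, 1.247)
t=9.000: state=(1.268, 1.375)
t=10.000: state=(1.104, 1.477)
t=11.000: state=(0.888, 1.552)
t=12.000: state=(0.546, 1.591)
t=13.000: state=(-0.185, 1.575)
t=14.000: state=(-1.566, 1.441)
t=15.000: state=(-1.964, 1.213)
t=16.000: state=(-1.916, 0.994)
t=17.000: state=(-1.840, 0.799)
t=18.000: state=(-1.764, 0.627)
t=19.000: state=(-1.688, 0.477)
t=19.260: state=(-1.668, 0.441)
largest grid value and its neighbours: w(12.280)=1.59413, w(12.300)=1.59414, w(12.320)=1.59413
parabola through these three points peaks at t≈12.302 with w≈1.59414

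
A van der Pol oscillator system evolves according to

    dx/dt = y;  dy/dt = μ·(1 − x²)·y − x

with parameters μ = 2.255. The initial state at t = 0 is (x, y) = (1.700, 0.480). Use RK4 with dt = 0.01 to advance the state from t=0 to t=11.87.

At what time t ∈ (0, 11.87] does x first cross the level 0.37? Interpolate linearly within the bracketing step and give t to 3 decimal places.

t = 2.315

t=0.000: state=(1.700, 0.480)
step 1 (dt=0.01): k1=(0.480, -3.746), k2=(0.461, -3.677), k3=(0.462, -3.678), k4=(0.443, -3.609); state += dt/6·(k1+2k2+2k3+k4)
t=0.010: state=(1.705, 0.443)
t=0.020: state=(1.709, 0.408)
t=0.030: state=(1.713, 0.374)
continuing one RK4 step at a time; state shown every 50 steps (Δt=0.5):
t=0.500: state=(1.680, -0.297)
t=1.000: state=(1.491, -0.446)
t=1.500: state=(1.229, -0.624)
t=2.000: state=(0.823, -1.085)
t=2.310: state=(0.380, -1.899)
next step: t=2.320: state=(0.361, -1.941) — x has crossed 0.37
linear interpolation between t=2.310 (0.38010) and t=2.320 (0.36090) → t≈2.315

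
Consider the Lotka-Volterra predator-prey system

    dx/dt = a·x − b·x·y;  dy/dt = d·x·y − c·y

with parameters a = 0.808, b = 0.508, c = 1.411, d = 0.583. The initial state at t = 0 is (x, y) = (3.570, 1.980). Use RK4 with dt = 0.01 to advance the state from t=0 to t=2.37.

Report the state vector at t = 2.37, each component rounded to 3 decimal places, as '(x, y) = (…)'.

t=0.000: state=(3.570, 1.980)
step 1 (dt=0.01): k1=(-0.706, 1.327), k2=(-0.718, 1.328), k3=(-0.718, 1.328), k4=(-0.729, 1.328); state += dt/6·(k1+2k2+2k3+k4)
t=0.010: state=(3.563, 1.993)
t=0.020: state=(3.555, 2.007)
t=0.030: state=(3.548, 2.020)
continuing one RK4 step at a time; state shown every 10 steps (Δt=0.1):
t=0.100: state=(3.488, 2.112)
t=0.200: state=(3.386, 2.242)
t=0.300: state=(3.265, 2.363)
t=0.400: state=(3.131, 2.473)
t=0.500: state=(2.986, 2.567)
t=0.600: state=(2.836, 2.642)
t=0.700: state=(2.685, 2.694)
t=0.800: state=(2.536, 2.724)
t=0.900: state=(2.393, 2.731)
t=1.000: state=(2.259, 2.716)
t=1.100: state=(2.136, 2.681)
t=1.200: state=(2.023, 2.628)
t=1.300: state=(1.922, 2.560)
t=1.400: state=(1.834, 2.481)
t=1.500: state=(1.756, 2.392)
t=1.600: state=(1.690, 2.296)
t=1.700: state=(1.635, 2.197)
t=1.800: state=(1.589, 2.096)
t=1.900: state=(1.553, 1.995)
t=2.000: state=(1.525, 1.895)
t=2.100: state=(1.506, 1.797)
t=2.200: state=(1.494, 1.703)
t=2.300: state=(1.489, 1.613)
t=2.370: state=(1.489, 1.553)

(x, y) = (1.489, 1.553)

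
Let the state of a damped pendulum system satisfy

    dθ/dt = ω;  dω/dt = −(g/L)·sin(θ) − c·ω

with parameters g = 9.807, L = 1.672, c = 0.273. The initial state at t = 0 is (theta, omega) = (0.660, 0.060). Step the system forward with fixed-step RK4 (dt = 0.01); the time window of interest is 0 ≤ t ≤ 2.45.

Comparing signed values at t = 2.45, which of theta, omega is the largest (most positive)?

t=0.000: state=(0.660, 0.060)
step 1 (dt=0.01): k1=(0.060, -3.613), k2=(0.042, -3.609), k3=(0.042, -3.609), k4=(0.024, -3.605); state += dt/6·(k1+2k2+2k3+k4)
t=0.010: state=(0.660, 0.024)
t=0.020: state=(0.660, -0.012)
t=0.030: state=(0.660, -0.048)
continuing one RK4 step at a time; state shown every 10 steps (Δt=0.1):
t=0.100: state=(0.648, -0.295)
t=0.200: state=(0.602, -0.627)
t=0.300: state=(0.524, -0.920)
t=0.400: state=(0.420, -1.159)
t=0.500: state=(0.295, -1.330)
t=0.600: state=(0.156, -1.424)
t=0.700: state=(0.013, -1.434)
t=0.800: state=(-0.128, -1.362)
t=0.900: state=(-0.257, -1.213)
t=1.000: state=(-0.368, -1.002)
t=1.100: state=(-0.456, -0.742)
t=1.200: state=(-0.516, -0.450)
t=1.300: state=(-0.546, -0.144)
t=1.400: state=(-0.545, 0.161)
t=1.500: state=(-0.514, 0.450)
t=1.600: state=(-0.456, 0.709)
t=1.700: state=(-0.374, 0.923)
t=1.800: state=(-0.273, 1.083)
t=1.900: state=(-0.159, 1.178)
t=2.000: state=(-0.040, 1.203)
t=2.100: state=(0.079, 1.159)
t=2.200: state=(0.190, 1.050)
t=2.300: state=(0.287, 0.884)
t=2.400: state=(0.365, 0.674)
t=2.450: state=(0.396, 0.556)
compare at T: theta=0.396, omega=0.556

largest component: omega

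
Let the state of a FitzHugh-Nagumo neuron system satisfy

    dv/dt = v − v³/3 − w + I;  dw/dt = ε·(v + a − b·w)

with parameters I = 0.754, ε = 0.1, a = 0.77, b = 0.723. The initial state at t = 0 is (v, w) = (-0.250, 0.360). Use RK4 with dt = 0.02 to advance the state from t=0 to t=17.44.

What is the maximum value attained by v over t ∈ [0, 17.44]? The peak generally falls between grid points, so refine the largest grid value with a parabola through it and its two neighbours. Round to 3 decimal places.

t=0.000: state=(-0.250, 0.360)
step 1 (dt=0.02): k1=(0.149, 0.026), k2=(0.150, 0.026), k3=(0.150, 0.026), k4=(0.152, 0.026); state += dt/6·(k1+2k2+2k3+k4)
t=0.020: state=(-0.247, 0.361)
t=0.040: state=(-0.244, 0.361)
t=0.060: state=(-0.241, 0.362)
continuing one RK4 step at a time; state shown every 50 steps (Δt=1):
t=1.000: state=(-0.021, 0.395)
t=2.000: state=(0.509, 0.462)
t=3.000: state=(1.346, 0.594)
t=4.000: state=(1.683, 0.779)
t=5.000: state=(1.660, 0.961)
t=6.000: state=(1.574, 1.124)
t=7.000: state=(1.473, 1.267)
t=8.000: state=(1.362, 1.390)
t=9.000: state=(1.238, 1.493)
t=10.000: state=(1.092, 1.575)
t=11.000: state=(0.901, 1.636)
t=12.000: state=(0.612, 1.670)
t=13.000: state=(0.031, 1.663)
t=14.000: state=(-1.256, 1.567)
t=15.000: state=(-1.940, 1.366)
t=16.000: state=(-1.930, 1.157)
t=17.000: state=(-1.860, 0.968)
t=17.440: state=(-1.828, 0.891)
largest grid value and its neighbours: v(4.260)=1.69195, v(4.280)=1.69199, v(4.300)=1.69196
parabola through these three points peaks at t≈4.281 with v≈1.69199

max v = 1.692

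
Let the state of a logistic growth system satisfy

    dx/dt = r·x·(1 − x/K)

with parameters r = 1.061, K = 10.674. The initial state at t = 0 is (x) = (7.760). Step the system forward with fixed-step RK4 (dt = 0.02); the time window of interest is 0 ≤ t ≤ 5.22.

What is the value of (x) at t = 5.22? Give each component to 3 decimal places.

t=0.000: state=(7.760)
step 1 (dt=0.02): k1=(2.248), k2=(2.237), k3=(2.237), k4=(2.226); state += dt/6·(k1+2k2+2k3+k4)
t=0.020: state=(7.805)
t=0.040: state=(7.849)
t=0.060: state=(7.893)
continuing one RK4 step at a time; state shown every 10 steps (Δt=0.2):
t=0.200: state=(8.187)
t=0.400: state=(8.569)
t=0.600: state=(8.905)
t=0.800: state=(9.196)
t=1.000: state=(9.446)
t=1.200: state=(9.659)
t=1.400: state=(9.838)
t=1.600: state=(9.987)
t=1.800: state=(10.112)
t=2.000: state=(10.215)
t=2.200: state=(10.299)
t=2.400: state=(10.369)
t=2.600: state=(10.426)
t=2.800: state=(10.472)
t=3.000: state=(10.510)
t=3.200: state=(10.541)
t=3.400: state=(10.566)
t=3.600: state=(10.587)
t=3.800: state=(10.603)
t=4.000: state=(10.617)
t=4.200: state=(10.628)
t=4.400: state=(10.637)
t=4.600: state=(10.644)
t=4.800: state=(10.649)
t=5.000: state=(10.654)
t=5.200: state=(10.658)
t=5.220: state=(10.658)

(x) = (10.658)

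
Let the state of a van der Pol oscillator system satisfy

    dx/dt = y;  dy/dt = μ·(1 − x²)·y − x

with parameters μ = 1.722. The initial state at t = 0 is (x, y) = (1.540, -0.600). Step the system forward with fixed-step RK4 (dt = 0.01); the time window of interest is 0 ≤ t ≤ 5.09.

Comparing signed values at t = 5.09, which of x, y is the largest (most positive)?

t=0.000: state=(1.540, -0.600)
step 1 (dt=0.01): k1=(-0.600, -0.123), k2=(-0.601, -0.128), k3=(-0.601, -0.128), k4=(-0.601, -0.133); state += dt/6·(k1+2k2+2k3+k4)
t=0.010: state=(1.534, -0.601)
t=0.020: state=(1.528, -0.603)
t=0.030: state=(1.522, -0.604)
continuing one RK4 step at a time; state shown every 20 steps (Δt=0.2):
t=0.200: state=(1.416, -0.643)
t=0.400: state=(1.280, -0.721)
t=0.600: state=(1.125, -0.842)
t=0.800: state=(0.939, -1.027)
t=1.000: state=(0.707, -1.320)
t=1.200: state=(0.399, -1.796)
t=1.400: state=(-0.030, -2.537)
t=1.600: state=(-0.624, -3.358)
t=1.800: state=(-1.307, -3.199)
t=2.000: state=(-1.803, -1.655)
t=2.200: state=(-1.995, -0.409)
t=2.400: state=(-2.016, 0.106)
t=2.600: state=(-1.974, 0.288)
t=2.800: state=(-1.908, 0.362)
t=3.000: state=(-1.831, 0.405)
t=3.200: state=(-1.746, 0.442)
t=3.400: state=(-1.654, 0.482)
t=3.600: state=(-1.553, 0.529)
t=3.800: state=(-1.441, 0.590)
t=4.000: state=(-1.316, 0.671)
t=4.200: state=(-1.171, 0.783)
t=4.400: state=(-0.999, 0.948)
t=4.600: state=(-0.786, 1.200)
t=4.800: state=(-0.509, 1.606)
t=5.000: state=(-0.127, 2.254)
t=5.090: state=(0.092, 2.632)
compare at T: x=0.092, y=2.632

largest component: y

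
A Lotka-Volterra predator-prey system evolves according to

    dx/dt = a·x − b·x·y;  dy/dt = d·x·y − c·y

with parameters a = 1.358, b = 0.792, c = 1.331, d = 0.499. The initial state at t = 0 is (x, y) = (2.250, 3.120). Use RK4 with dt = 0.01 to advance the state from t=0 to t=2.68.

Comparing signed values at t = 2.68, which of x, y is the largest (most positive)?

largest component: x

t=0.000: state=(2.250, 3.120)
step 1 (dt=0.01): k1=(-2.504, -0.650), k2=(-2.485, -0.669), k3=(-2.485, -0.668), k4=(-2.465, -0.687); state += dt/6·(k1+2k2+2k3+k4)
t=0.010: state=(2.225, 3.113)
t=0.020: state=(2.201, 3.106)
t=0.030: state=(2.177, 3.099)
continuing one RK4 step at a time; state shown every 10 steps (Δt=0.1):
t=0.100: state=(2.019, 3.038)
t=0.200: state=(1.826, 2.926)
t=0.300: state=(1.667, 2.795)
t=0.400: state=(1.539, 2.650)
t=0.500: state=(1.438, 2.498)
t=0.600: state=(1.360, 2.345)
t=0.700: state=(1.301, 2.193)
t=0.800: state=(1.260, 2.047)
t=0.900: state=(1.235, 1.906)
t=1.000: state=(1.222, 1.774)
t=1.100: state=(1.223, 1.651)
t=1.200: state=(1.235, 1.536)
t=1.300: state=(1.257, 1.431)
t=1.400: state=(1.291, 1.335)
t=1.500: state=(1.335, 1.248)
t=1.600: state=(1.390, 1.169)
t=1.700: state=(1.455, 1.098)
t=1.800: state=(1.532, 1.036)
t=1.900: state=(1.620, 0.981)
t=2.000: state=(1.720, 0.933)
t=2.100: state=(1.833, 0.893)
t=2.200: state=(1.959, 0.859)
t=2.300: state=(2.099, 0.832)
t=2.400: state=(2.253, 0.812)
t=2.500: state=(2.421, 0.798)
t=2.600: state=(2.604, 0.792)
t=2.680: state=(2.761, 0.793)
compare at T: x=2.761, y=0.793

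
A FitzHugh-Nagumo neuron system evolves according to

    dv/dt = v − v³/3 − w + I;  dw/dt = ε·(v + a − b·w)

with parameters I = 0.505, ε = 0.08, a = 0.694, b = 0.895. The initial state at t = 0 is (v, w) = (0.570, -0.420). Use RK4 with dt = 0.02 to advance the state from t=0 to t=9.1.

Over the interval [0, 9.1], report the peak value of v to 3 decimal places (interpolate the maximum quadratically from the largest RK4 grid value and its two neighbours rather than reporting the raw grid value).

t=0.000: state=(0.570, -0.420)
step 1 (dt=0.02): k1=(1.433, 0.131), k2=(1.442, 0.132), k3=(1.442, 0.132), k4=(1.450, 0.133); state += dt/6·(k1+2k2+2k3+k4)
t=0.020: state=(0.599, -0.417)
t=0.040: state=(0.628, -0.415)
t=0.060: state=(0.657, -0.412)
continuing one RK4 step at a time; state shown every 25 steps (Δt=0.5):
t=0.500: state=(1.323, -0.341)
t=1.000: state=(1.817, -0.238)
t=1.500: state=(1.958, -0.128)
t=2.000: state=(1.964, -0.019)
t=2.500: state=(1.936, 0.086)
t=3.000: state=(1.902, 0.186)
t=3.500: state=(1.865, 0.280)
t=4.000: state=(1.828, 0.370)
t=4.500: state=(1.791, 0.456)
t=5.000: state=(1.754, 0.537)
t=5.500: state=(1.716, 0.613)
t=6.000: state=(1.678, 0.685)
t=6.500: state=(1.639, 0.754)
t=7.000: state=(1.600, 0.818)
t=7.500: state=(1.560, 0.879)
t=8.000: state=(1.520, 0.936)
t=8.500: state=(1.479, 0.989)
t=9.000: state=(1.437, 1.039)
t=9.100: state=(1.428, 1.048)
largest grid value and its neighbours: v(1.760)=1.96813, v(1.780)=1.96813, v(1.800)=1.96805
parabola through these three points peaks at t≈1.771 with v≈1.96814

max v = 1.968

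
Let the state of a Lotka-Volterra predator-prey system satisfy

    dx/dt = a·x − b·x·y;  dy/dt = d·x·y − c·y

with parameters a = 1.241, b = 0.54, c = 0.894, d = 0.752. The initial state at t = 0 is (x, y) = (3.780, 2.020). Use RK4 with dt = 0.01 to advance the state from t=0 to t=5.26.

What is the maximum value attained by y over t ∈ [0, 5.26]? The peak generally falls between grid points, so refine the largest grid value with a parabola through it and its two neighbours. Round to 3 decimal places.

max y = 6.343

t=0.000: state=(3.780, 2.020)
step 1 (dt=0.01): k1=(0.568, 3.936), k2=(0.528, 3.979), k3=(0.528, 3.979), k4=(0.487, 4.022); state += dt/6·(k1+2k2+2k3+k4)
t=0.010: state=(3.785, 2.060)
t=0.020: state=(3.790, 2.100)
t=0.030: state=(3.793, 2.142)
continuing one RK4 step at a time; state shown every 20 steps (Δt=0.2):
t=0.200: state=(3.710, 2.981)
t=0.400: state=(3.227, 4.222)
t=0.600: state=(2.451, 5.423)
t=0.800: state=(1.671, 6.173)
t=1.000: state=(1.085, 6.333)
t=1.200: state=(0.710, 6.047)
t=1.400: state=(0.487, 5.525)
t=1.600: state=(0.355, 4.918)
t=1.800: state=(0.276, 4.311)
t=2.000: state=(0.229, 3.744)
t=2.200: state=(0.202, 3.233)
t=2.400: state=(0.187, 2.784)
t=2.600: state=(0.181, 2.393)
t=2.800: state=(0.183, 2.057)
t=3.000: state=(0.191, 1.769)
t=3.200: state=(0.205, 1.524)
t=3.400: state=(0.225, 1.316)
t=3.600: state=(0.253, 1.141)
t=3.800: state=(0.289, 0.994)
t=4.000: state=(0.335, 0.871)
t=4.200: state=(0.393, 0.769)
t=4.400: state=(0.466, 0.686)
t=4.600: state=(0.556, 0.619)
t=4.800: state=(0.669, 0.568)
t=5.000: state=(0.808, 0.530)
t=5.200: state=(0.979, 0.507)
t=5.260: state=(1.038, 0.503)
largest grid value and its neighbours: y(0.950)=6.34266, y(0.960)=6.34304, y(0.970)=6.34219
parabola through these three points peaks at t≈0.958 with y≈6.34306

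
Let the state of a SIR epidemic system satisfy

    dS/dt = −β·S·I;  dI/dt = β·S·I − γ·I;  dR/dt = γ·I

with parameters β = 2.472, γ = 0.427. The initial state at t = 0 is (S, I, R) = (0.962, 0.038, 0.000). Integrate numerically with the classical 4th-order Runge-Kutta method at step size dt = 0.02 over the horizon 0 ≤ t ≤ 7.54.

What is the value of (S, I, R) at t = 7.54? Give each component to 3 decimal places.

(S, I, R) = (0.005, 0.088, 0.907)

t=0.000: state=(0.962, 0.038, 0.000)
step 1 (dt=0.02): k1=(-0.090, 0.074, 0.016), k2=(-0.092, 0.076, 0.017), k3=(-0.092, 0.076, 0.017), k4=(-0.094, 0.077, 0.017); state += dt/6·(k1+2k2+2k3+k4)
t=0.020: state=(0.960, 0.040, 0.000)
t=0.040: state=(0.958, 0.041, 0.001)
t=0.060: state=(0.956, 0.043, 0.001)
continuing one RK4 step at a time; state shown every 25 steps (Δt=0.5):
t=0.500: state=(0.889, 0.097, 0.014)
t=1.000: state=(0.738, 0.216, 0.046)
t=1.500: state=(0.511, 0.380, 0.109)
t=2.000: state=(0.294, 0.501, 0.205)
t=2.500: state=(0.154, 0.530, 0.316)
t=3.000: state=(0.082, 0.492, 0.426)
t=3.500: state=(0.046, 0.429, 0.525)
t=4.000: state=(0.028, 0.362, 0.609)
t=4.500: state=(0.019, 0.301, 0.680)
t=5.000: state=(0.013, 0.248, 0.738)
t=5.500: state=(0.010, 0.203, 0.787)
t=6.000: state=(0.008, 0.166, 0.826)
t=6.500: state=(0.007, 0.135, 0.858)
t=7.000: state=(0.006, 0.110, 0.884)
t=7.500: state=(0.005, 0.090, 0.905)
t=7.540: state=(0.005, 0.088, 0.907)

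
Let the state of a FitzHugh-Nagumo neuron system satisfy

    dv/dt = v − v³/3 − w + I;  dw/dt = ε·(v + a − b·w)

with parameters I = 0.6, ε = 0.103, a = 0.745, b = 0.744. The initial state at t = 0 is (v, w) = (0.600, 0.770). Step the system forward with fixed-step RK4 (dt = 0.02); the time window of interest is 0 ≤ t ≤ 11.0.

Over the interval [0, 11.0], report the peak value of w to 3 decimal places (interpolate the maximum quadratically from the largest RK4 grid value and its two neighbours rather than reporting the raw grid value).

max w = 1.533

t=0.000: state=(0.600, 0.770)
step 1 (dt=0.02): k1=(0.358, 0.080), k2=(0.359, 0.080), k3=(0.359, 0.080), k4=(0.361, 0.080); state += dt/6·(k1+2k2+2k3+k4)
t=0.020: state=(0.607, 0.772)
t=0.040: state=(0.614, 0.773)
t=0.060: state=(0.622, 0.775)
continuing one RK4 step at a time; state shown every 25 steps (Δt=0.5):
t=0.500: state=(0.795, 0.814)
t=1.000: state=(1.002, 0.866)
t=1.500: state=(1.181, 0.927)
t=2.000: state=(1.301, 0.993)
t=2.500: state=(1.359, 1.060)
t=3.000: state=(1.369, 1.127)
t=3.500: state=(1.350, 1.191)
t=4.000: state=(1.311, 1.251)
t=4.500: state=(1.260, 1.307)
t=5.000: state=(1.198, 1.358)
t=5.500: state=(1.127, 1.403)
t=6.000: state=(1.044, 1.443)
t=6.500: state=(0.947, 1.477)
t=7.000: state=(0.829, 1.504)
t=7.500: state=(0.677, 1.523)
t=8.000: state=(0.469, 1.533)
t=8.500: state=(0.158, 1.529)
t=9.000: state=(-0.335, 1.506)
t=9.500: state=(-1.049, 1.452)
t=10.000: state=(-1.678, 1.365)
t=10.500: state=(-1.924, 1.259)
t=11.000: state=(-1.963, 1.150)
largest grid value and its neighbours: w(8.120)=1.53307, w(8.140)=1.53308, w(8.160)=1.53307
parabola through these three points peaks at t≈8.139 with w≈1.53308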